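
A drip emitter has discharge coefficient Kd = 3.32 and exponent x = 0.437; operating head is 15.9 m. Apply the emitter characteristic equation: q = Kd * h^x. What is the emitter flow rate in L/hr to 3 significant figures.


q = 3.32 * 15.9^0.437 = 11.1 L/hr
Therefore the emitter flow rate = 11.1 L/hr.


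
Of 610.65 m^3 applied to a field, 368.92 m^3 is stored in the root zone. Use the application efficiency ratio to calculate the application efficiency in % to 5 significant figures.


Approach: apply the application efficiency ratio, Ea = (stored/applied)*100.
Ea = (368.92/610.65)*100 = 60.414 %
Therefore the application efficiency = 60.414 %.


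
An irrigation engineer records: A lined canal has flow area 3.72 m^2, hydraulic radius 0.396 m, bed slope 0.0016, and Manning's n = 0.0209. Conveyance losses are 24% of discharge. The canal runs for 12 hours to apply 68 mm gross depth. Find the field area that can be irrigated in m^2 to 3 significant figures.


Approach: apply Manning's equation with a conveyance and depth budget, Q = (1/n)*A*R^(2/3)*S^(1/2); Q_field = Q*(1-loss); Area = Q_field*t/(d/1000).
Step 1 — canal discharge (Manning's equation):
  Q = (1/0.0209) * 3.72 * 0.396^(2/3) * 0.0016^(1/2) = 3.8393 m^3/s
Step 2 — delivered flow: Q_field = 3.8393*(1 - 24/100) = 2.9179 m^3/s
Step 3 — volume delivered: V = 2.9179 * 12*3600 = 126050 m^3
Step 4 — area served: A = V / (depth/1000) = 126050 / 0.068 = 1850000 m^2
Therefore the field area that can be irrigated = 1850000 m^2.


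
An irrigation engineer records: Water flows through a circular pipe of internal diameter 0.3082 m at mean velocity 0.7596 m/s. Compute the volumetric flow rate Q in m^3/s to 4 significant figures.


Approach: apply the continuity equation for pipe flow, Q = A * v with A = pi*(D/2)^2.
A = pi*(0.3082/2)^2 = 0.0746028 m^2
Q = 0.0746028 * 0.7596 = 0.05667 m^3/s
Therefore the volumetric flow rate Q = 0.05667 m^3/s.


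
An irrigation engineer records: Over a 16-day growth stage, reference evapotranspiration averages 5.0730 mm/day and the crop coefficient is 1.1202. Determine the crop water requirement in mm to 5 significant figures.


Approach: apply the crop water requirement relation, CWR = ET0 * Kc * days.
CWR = 5.0730 * 1.1202 * 16 = 90.924 mm
Therefore the crop water requirement = 90.924 mm.


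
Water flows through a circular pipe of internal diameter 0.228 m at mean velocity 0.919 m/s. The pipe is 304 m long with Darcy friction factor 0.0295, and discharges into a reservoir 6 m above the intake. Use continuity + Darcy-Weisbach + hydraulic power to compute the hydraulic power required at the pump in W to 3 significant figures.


Approach: apply continuity + Darcy-Weisbach + hydraulic power, Q = A*v; hf = f*(L/D)*(v^2/(2g)); H = static + hf; P = rho*g*Q*H.
Step 1 — flow rate (continuity, Q = A*v):
  A = pi*(0.228/2)^2 = 0.040828 m^2
  Q = 0.040828 * 0.919 = 0.037521 m^3/s
Step 2 — friction head loss (Darcy-Weisbach):
  hf = 0.0295 * (304/0.228) * (0.919^2 / (2*9.81))
  hf = 1.6931 m
Step 3 — total head: H = 6 + 1.6931 = 7.6931 m
Step 4 — hydraulic power (P = rho*g*Q*H):
  P = 1000 * 9.81 * 0.037521 * 7.6931 = 2830 W
Therefore the hydraulic power required at the pump = 2830 W.


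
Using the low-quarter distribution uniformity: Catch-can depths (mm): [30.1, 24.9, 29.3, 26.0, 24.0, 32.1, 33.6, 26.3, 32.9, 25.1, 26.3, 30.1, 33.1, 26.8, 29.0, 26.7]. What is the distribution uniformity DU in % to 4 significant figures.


Approach: apply the low-quarter distribution uniformity, DU = (mean of lowest quarter of readings / overall mean)*100.
sorted lowest 4 of 16: [24.0, 24.9, 25.1, 26.0] -> mean = 25.0000 mm
overall mean = 28.5188 mm
DU = (25.0000/28.5188)*100 = 87.66 %
Therefore the distribution uniformity DU = 87.66 %.


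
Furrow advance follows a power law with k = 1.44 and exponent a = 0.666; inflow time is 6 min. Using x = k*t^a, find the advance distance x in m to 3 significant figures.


x = 1.44 * 6^0.666 = 4.75 m
Therefore the advance distance x = 4.75 m.


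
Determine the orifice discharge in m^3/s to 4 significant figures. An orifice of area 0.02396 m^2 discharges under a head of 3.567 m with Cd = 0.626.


Approach: apply the orifice equation, Q = Cd*A*sqrt(2*g*h).
Q = 0.626 * 0.02396 * sqrt(2*9.81*3.567) = 0.1255 m^3/s
Therefore the orifice discharge = 0.1255 m^3/s.


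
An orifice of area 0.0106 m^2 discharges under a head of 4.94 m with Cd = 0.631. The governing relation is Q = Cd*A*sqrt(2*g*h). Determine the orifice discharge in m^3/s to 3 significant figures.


Q = 0.631 * 0.0106 * sqrt(2*9.81*4.94) = 0.0658 m^3/s
Therefore the orifice discharge = 0.0658 m^3/s.


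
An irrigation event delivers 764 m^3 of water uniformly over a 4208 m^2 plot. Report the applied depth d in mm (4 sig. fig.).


Approach: apply depth from volume over area, d = (V/A)*1000.
d = (764 / 4208) * 1000 = 181.6 mm
Therefore the applied depth d = 181.6 mm.


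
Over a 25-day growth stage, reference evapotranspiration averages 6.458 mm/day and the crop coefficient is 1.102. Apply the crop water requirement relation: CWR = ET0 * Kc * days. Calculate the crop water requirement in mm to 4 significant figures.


CWR = 6.458 * 1.102 * 25 = 177.9 mm
Therefore the crop water requirement = 177.9 mm.


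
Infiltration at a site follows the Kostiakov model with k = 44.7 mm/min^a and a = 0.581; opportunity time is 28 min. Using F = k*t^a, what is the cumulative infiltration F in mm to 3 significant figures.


F = 44.7 * 28^0.581 = 310 mm
Therefore the cumulative infiltration F = 310 mm.


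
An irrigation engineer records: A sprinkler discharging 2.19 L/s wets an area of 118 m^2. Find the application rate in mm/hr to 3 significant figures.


Approach: apply the application rate relation, rate = (Q/A)*3600.
rate = (2.19 / 118) * 3600 = 66.8 mm/hr
Therefore the application rate = 66.8 mm/hr.


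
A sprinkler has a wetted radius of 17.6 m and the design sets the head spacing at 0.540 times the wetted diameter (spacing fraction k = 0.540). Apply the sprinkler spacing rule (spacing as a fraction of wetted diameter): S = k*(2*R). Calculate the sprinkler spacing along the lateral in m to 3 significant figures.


S = 0.540 * (2 * 17.6) = 19.0 m
Therefore the sprinkler spacing along the lateral = 19.0 m.


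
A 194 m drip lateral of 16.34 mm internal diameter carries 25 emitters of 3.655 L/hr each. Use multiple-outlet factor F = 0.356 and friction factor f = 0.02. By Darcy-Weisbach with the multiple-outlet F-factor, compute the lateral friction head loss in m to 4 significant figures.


Approach: apply Darcy-Weisbach with the multiple-outlet F-factor, Q = n*q/(3600*1000) m^3/s; v = Q/A; hf = F*f*(L/D)*(v^2/(2g)).
Q = 25*3.655/(3600*1000) = 2.53819e-05 m^3/s
A = pi*(16.34e-3/2)^2 = 2.09698e-04 m^2, so v = Q/A = 0.121041 m/s
hf = 0.356*0.02*(194/0.01634)*(0.121041^2/(2*9.81)) = 0.06312 m
Therefore the lateral friction head loss = 0.06312 m.


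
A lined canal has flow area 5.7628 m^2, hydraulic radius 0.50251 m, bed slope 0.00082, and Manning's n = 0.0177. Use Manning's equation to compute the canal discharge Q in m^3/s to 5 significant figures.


Approach: apply Manning's equation, Q = (1/n)*A*R^(2/3)*S^(1/2).
Q = (1/0.0177) * 5.7628 * 0.50251^(2/3) * 0.00082^(1/2) = 5.8929 m^3/s
Therefore the canal discharge Q = 5.8929 m^3/s.


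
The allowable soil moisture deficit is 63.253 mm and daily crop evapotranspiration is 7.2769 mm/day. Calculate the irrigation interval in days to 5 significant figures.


Approach: apply the irrigation interval relation, interval = SMD / ETc.
interval = 63.253 / 7.2769 = 8.6923 days
Therefore the irrigation interval = 8.6923 days.


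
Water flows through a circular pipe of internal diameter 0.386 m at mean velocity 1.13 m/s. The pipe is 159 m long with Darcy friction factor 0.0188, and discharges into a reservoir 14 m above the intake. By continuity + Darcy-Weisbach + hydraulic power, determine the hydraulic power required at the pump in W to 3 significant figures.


Approach: apply continuity + Darcy-Weisbach + hydraulic power, Q = A*v; hf = f*(L/D)*(v^2/(2g)); H = static + hf; P = rho*g*Q*H.
Step 1 — flow rate (continuity, Q = A*v):
  A = pi*(0.386/2)^2 = 0.11702 m^2
  Q = 0.11702 * 1.13 = 0.13223 m^3/s
Step 2 — friction head loss (Darcy-Weisbach):
  hf = 0.0188 * (159/0.386) * (1.13^2 / (2*9.81))
  hf = 0.50399 m
Step 3 — total head: H = 14 + 0.50399 = 14.504 m
Step 4 — hydraulic power (P = rho*g*Q*H):
  P = 1000 * 9.81 * 0.13223 * 14.504 = 18800 W
Therefore the hydraulic power required at the pump = 18800 W.


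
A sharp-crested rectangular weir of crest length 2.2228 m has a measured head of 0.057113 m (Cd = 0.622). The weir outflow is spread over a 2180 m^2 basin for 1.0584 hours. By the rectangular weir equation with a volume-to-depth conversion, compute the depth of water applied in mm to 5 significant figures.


Approach: apply the rectangular weir equation with a volume-to-depth conversion, Q = (2/3)*Cd*L*sqrt(2g)*H^1.5; d = Q*t/A * 1000.
Step 1 — weir discharge:
  Q = (2/3)*0.622*2.2228*sqrt(2*9.81)*0.057113^1.5 = 0.05572518 m^3/s
Step 2 — volume: V = 0.05572518 * 1.0584*3600 = 212.3263 m^3
Step 3 — depth: d = V/A * 1000 = 212.3263/2180 * 1000 = 97.397 mm
Therefore the depth of water applied = 97.397 mm.


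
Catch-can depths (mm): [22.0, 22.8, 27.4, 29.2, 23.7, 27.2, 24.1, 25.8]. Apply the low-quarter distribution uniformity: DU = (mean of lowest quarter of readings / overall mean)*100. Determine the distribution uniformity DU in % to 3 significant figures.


sorted lowest 2 of 8: [22.0, 22.8] -> mean = 22.400 mm
overall mean = 25.275 mm
DU = (22.400/25.275)*100 = 88.6 %
Therefore the distribution uniformity DU = 88.6 %.


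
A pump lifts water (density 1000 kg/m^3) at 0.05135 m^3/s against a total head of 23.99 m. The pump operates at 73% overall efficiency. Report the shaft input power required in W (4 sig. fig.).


Approach: apply hydraulic power then efficiency conversion, P = rho*g*Q*H; P_in = P/eta.
Step 1 — hydraulic power (P = rho*g*Q*H):
  P = 1000 * 9.81 * 0.05135 * 23.99 = 12084.8 W
Step 2 — input power: P_in = P/eta = 12084.8 / 0.73 = 16550 W
Therefore the shaft input power required = 16550 W.


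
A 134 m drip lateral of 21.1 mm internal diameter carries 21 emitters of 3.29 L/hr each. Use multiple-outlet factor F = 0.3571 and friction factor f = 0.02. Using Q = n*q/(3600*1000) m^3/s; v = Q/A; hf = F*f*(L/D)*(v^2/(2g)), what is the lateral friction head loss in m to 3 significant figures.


Q = 21*3.29/(3600*1000) = 1.9192e-05 m^3/s
A = pi*(21.1e-3/2)^2 = 3.4967e-04 m^2, so v = Q/A = 0.054886 m/s
hf = 0.3571*0.02*(134/0.0211)*(0.054886^2/(2*9.81)) = 0.00696 m
Therefore the lateral friction head loss = 0.00696 m.


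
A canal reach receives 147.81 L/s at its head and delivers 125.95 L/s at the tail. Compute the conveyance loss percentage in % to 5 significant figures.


Approach: apply the conveyance loss ratio, loss% = ((Q_head - Q_tail)/Q_head)*100.
loss = ((147.81 - 125.95)/147.81)*100 = 14.789 %
Therefore the conveyance loss percentage = 14.789 %.


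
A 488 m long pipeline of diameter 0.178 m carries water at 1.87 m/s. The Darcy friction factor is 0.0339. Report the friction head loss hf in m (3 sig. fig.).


Approach: apply the Darcy-Weisbach equation, hf = f*(L/D)*(v^2/(2g)).
hf = 0.0339 * (488/0.178) * (1.87^2 / (2*9.81))
hf = 16.6 m
Therefore the friction head loss hf = 16.6 m.


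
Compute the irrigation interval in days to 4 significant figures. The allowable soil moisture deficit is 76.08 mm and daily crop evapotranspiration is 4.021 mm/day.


Approach: apply the irrigation interval relation, interval = SMD / ETc.
interval = 76.08 / 4.021 = 18.92 days
Therefore the irrigation interval = 18.92 days.


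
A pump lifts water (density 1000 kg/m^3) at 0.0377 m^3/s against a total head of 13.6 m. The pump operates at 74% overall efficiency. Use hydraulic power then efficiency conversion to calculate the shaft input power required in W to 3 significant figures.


Approach: apply hydraulic power then efficiency conversion, P = rho*g*Q*H; P_in = P/eta.
Step 1 — hydraulic power (P = rho*g*Q*H):
  P = 1000 * 9.81 * 0.0377 * 13.6 = 5029.8 W
Step 2 — input power: P_in = P/eta = 5029.8 / 0.74 = 6800 W
Therefore the shaft input power required = 6800 W.


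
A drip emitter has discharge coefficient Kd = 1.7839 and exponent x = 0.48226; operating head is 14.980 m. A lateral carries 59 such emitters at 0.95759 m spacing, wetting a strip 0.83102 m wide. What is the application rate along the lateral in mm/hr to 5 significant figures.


Approach: apply the emitter equation with a lateral mass balance, q = Kd*h^x; Q = n*q; rate = Q/(n*spacing*width).
Step 1 — single emitter flow (q = Kd*h^x):
  q = 1.7839 * 14.980^0.48226 = 6.580711 L/hr
Step 2 — total lateral flow: Q = 59 * 6.580711 = 388.2620 L/hr
Step 3 — wetted area: A = 59 * 0.95759 * 0.83102 = 46.95081 m^2
Step 4 — application rate: Q/A = 388.2620/46.95081 = 8.2695 mm/hr
Therefore the application rate along the lateral = 8.2695 mm/hr.


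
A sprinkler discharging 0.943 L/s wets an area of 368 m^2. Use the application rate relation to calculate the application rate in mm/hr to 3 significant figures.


Approach: apply the application rate relation, rate = (Q/A)*3600.
rate = (0.943 / 368) * 3600 = 9.22 mm/hr
Therefore the application rate = 9.22 mm/hr.


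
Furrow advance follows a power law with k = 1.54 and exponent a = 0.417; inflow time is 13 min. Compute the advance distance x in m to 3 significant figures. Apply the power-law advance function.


Approach: apply the power-law advance function, x = k*t^a.
x = 1.54 * 13^0.417 = 4.49 m
Therefore the advance distance x = 4.49 m.


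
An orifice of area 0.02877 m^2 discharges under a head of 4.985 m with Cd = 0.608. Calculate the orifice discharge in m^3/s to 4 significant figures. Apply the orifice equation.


Approach: apply the orifice equation, Q = Cd*A*sqrt(2*g*h).
Q = 0.608 * 0.02877 * sqrt(2*9.81*4.985) = 0.1730 m^3/s
Therefore the orifice discharge = 0.1730 m^3/s.


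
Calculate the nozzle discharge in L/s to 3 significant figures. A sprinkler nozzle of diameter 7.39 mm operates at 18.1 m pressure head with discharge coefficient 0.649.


Approach: apply the orifice equation, Q = Cd*A*sqrt(2*g*h), A = pi*(d/2)^2.
A = pi*(7.39e-3/2)^2 = 4.2892e-05 m^2
Q = 0.649 * 4.2892e-05 * sqrt(2*9.81*18.1) * 1000 = 0.525 L/s
Therefore the nozzle discharge = 0.525 L/s.


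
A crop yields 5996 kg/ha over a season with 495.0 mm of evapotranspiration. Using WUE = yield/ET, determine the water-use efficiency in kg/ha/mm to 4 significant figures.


WUE = 5996 / 495.0 = 12.11 kg/ha/mm
Therefore the water-use efficiency = 12.11 kg/ha/mm.


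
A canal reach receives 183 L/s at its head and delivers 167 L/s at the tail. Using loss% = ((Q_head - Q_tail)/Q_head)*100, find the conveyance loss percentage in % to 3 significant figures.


loss = ((183 - 167)/183)*100 = 8.74 %
Therefore the conveyance loss percentage = 8.74 %.


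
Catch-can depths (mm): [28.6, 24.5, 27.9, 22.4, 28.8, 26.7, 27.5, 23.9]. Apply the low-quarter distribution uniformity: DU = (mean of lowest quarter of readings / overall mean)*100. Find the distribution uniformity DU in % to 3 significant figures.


sorted lowest 2 of 8: [22.4, 23.9] -> mean = 23.150 mm
overall mean = 26.288 mm
DU = (23.150/26.288)*100 = 88.1 %
Therefore the distribution uniformity DU = 88.1 %.


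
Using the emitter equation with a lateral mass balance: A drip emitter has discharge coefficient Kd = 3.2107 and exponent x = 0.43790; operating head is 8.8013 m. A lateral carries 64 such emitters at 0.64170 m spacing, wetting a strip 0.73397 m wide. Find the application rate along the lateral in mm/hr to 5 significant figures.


Approach: apply the emitter equation with a lateral mass balance, q = Kd*h^x; Q = n*q; rate = Q/(n*spacing*width).
Step 1 — single emitter flow (q = Kd*h^x):
  q = 3.2107 * 8.8013^0.43790 = 8.321791 L/hr
Step 2 — total lateral flow: Q = 64 * 8.321791 = 532.5946 L/hr
Step 3 — wetted area: A = 64 * 0.64170 * 0.73397 = 30.14327 m^2
Step 4 — application rate: Q/A = 532.5946/30.14327 = 17.669 mm/hr
Therefore the application rate along the lateral = 17.669 mm/hr.


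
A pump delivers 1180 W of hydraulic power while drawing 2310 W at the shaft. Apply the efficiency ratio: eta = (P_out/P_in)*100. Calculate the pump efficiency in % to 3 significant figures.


eta = (1180 / 2310) * 100 = 51.1 %
Therefore the pump efficiency = 51.1 %.


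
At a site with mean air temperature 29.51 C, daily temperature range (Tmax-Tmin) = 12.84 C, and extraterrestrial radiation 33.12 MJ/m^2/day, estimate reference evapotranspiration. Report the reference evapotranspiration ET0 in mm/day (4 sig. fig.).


Approach: apply the Hargreaves-Samani method, ET0 = 0.0023*(Tmean+17.8)*sqrt(Tmax-Tmin)*0.408*Ra.
ET0 = 0.0023*(29.51+17.8)*sqrt(12.84)*0.408*33.12 = 5.269 mm/day
Therefore the reference evapotranspiration ET0 = 5.269 mm/day.


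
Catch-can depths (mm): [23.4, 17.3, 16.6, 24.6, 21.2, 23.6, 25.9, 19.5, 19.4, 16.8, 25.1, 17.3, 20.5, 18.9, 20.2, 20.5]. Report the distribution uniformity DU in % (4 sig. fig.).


Approach: apply the low-quarter distribution uniformity, DU = (mean of lowest quarter of readings / overall mean)*100.
sorted lowest 4 of 16: [16.6, 16.8, 17.3, 17.3] -> mean = 17.0000 mm
overall mean = 20.6750 mm
DU = (17.0000/20.6750)*100 = 82.22 %
Therefore the distribution uniformity DU = 82.22 %.


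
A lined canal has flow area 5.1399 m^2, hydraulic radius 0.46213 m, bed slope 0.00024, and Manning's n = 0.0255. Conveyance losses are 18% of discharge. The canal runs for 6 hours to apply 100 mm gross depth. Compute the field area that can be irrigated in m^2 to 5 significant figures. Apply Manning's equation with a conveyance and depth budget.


Approach: apply Manning's equation with a conveyance and depth budget, Q = (1/n)*A*R^(2/3)*S^(1/2); Q_field = Q*(1-loss); Area = Q_field*t/(d/1000).
Step 1 — canal discharge (Manning's equation):
  Q = (1/0.0255) * 5.1399 * 0.46213^(2/3) * 0.00024^(1/2) = 1.866507 m^3/s
Step 2 — delivered flow: Q_field = 1.866507*(1 - 18/100) = 1.530535 m^3/s
Step 3 — volume delivered: V = 1.530535 * 6*3600 = 33059.57 m^3
Step 4 — area served: A = V / (depth/1000) = 33059.57 / 0.1 = 330600 m^2
Therefore the field area that can be irrigated = 330600 m^2.


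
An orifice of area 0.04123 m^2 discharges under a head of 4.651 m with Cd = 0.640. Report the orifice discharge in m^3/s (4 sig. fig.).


Approach: apply the orifice equation, Q = Cd*A*sqrt(2*g*h).
Q = 0.640 * 0.04123 * sqrt(2*9.81*4.651) = 0.2521 m^3/s
Therefore the orifice discharge = 0.2521 m^3/s.


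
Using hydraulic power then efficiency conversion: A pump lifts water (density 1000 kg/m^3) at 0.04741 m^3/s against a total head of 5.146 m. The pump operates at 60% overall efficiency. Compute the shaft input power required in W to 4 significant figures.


Approach: apply hydraulic power then efficiency conversion, P = rho*g*Q*H; P_in = P/eta.
Step 1 — hydraulic power (P = rho*g*Q*H):
  P = 1000 * 9.81 * 0.04741 * 5.146 = 2393.36 W
Step 2 — input power: P_in = P/eta = 2393.36 / 0.6 = 3989 W
Therefore the shaft input power required = 3989 W.


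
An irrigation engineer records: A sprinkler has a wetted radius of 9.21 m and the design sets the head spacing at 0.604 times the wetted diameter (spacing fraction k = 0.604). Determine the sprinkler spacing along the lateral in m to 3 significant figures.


Approach: apply the sprinkler spacing rule (spacing as a fraction of wetted diameter), S = k*(2*R).
S = 0.604 * (2 * 9.21) = 11.1 m
Therefore the sprinkler spacing along the lateral = 11.1 m.


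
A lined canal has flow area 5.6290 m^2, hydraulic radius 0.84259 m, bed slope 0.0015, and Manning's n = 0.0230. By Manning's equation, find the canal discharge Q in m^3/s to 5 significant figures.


Approach: apply Manning's equation, Q = (1/n)*A*R^(2/3)*S^(1/2).
Q = (1/0.0230) * 5.6290 * 0.84259^(2/3) * 0.0015^(1/2) = 8.4559 m^3/s
Therefore the canal discharge Q = 8.4559 m^3/s.


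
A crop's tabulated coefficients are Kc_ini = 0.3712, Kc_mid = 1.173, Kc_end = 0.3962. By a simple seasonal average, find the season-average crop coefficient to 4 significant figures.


Approach: apply a simple seasonal average, Kc_avg = (Kc_ini + Kc_mid + Kc_end)/3.
Kc_avg = (0.3712 + 1.173 + 0.3962)/3 = 0.6468
Therefore the season-average crop coefficient = 0.6468.


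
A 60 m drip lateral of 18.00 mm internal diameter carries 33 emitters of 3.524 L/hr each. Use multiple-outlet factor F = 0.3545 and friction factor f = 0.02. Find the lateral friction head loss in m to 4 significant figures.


Approach: apply Darcy-Weisbach with the multiple-outlet F-factor, Q = n*q/(3600*1000) m^3/s; v = Q/A; hf = F*f*(L/D)*(v^2/(2g)).
Q = 33*3.524/(3600*1000) = 3.23033e-05 m^3/s
A = pi*(18.00e-3/2)^2 = 2.54469e-04 m^2, so v = Q/A = 0.126944 m/s
hf = 0.3545*0.02*(60/0.01800)*(0.126944^2/(2*9.81)) = 0.01941 m
Therefore the lateral friction head loss = 0.01941 m.


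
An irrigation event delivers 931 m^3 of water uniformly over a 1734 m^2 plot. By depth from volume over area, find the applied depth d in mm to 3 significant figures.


Approach: apply depth from volume over area, d = (V/A)*1000.
d = (931 / 1734) * 1000 = 537 mm
Therefore the applied depth d = 537 mm.


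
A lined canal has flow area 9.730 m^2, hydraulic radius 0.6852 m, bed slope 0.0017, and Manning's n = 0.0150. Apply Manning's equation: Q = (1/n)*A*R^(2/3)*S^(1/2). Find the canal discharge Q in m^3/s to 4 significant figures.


Q = (1/0.0150) * 9.730 * 0.6852^(2/3) * 0.0017^(1/2) = 20.79 m^3/s
Therefore the canal discharge Q = 20.79 m^3/s.


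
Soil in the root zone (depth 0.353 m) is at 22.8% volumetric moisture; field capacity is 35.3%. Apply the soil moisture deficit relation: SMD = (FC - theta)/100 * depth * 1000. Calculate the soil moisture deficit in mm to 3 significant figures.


SMD = (35.3 - 22.8)/100 * 0.353 * 1000 = 44.1 mm
Therefore the soil moisture deficit = 44.1 mm.


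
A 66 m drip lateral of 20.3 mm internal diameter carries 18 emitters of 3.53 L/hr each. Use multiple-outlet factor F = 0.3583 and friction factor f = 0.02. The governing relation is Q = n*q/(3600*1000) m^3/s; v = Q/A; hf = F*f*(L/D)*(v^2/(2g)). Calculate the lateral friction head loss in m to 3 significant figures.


Q = 18*3.53/(3600*1000) = 1.7650e-05 m^3/s
A = pi*(20.3e-3/2)^2 = 3.2365e-04 m^2, so v = Q/A = 0.054533 m/s
hf = 0.3583*0.02*(66/0.0203)*(0.054533^2/(2*9.81)) = 0.00353 m
Therefore the lateral friction head loss = 0.00353 m.


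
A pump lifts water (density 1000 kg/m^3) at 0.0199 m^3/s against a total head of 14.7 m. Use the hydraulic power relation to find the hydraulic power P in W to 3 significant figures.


Approach: apply the hydraulic power relation, P = rho*g*Q*H.
P = 1000 * 9.81 * 0.0199 * 14.7 = 2870 W
Therefore the hydraulic power P = 2870 W.


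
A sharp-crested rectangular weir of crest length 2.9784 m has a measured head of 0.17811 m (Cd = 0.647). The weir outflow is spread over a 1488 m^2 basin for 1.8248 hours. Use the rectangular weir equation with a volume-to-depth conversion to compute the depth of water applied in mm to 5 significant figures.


Approach: apply the rectangular weir equation with a volume-to-depth conversion, Q = (2/3)*Cd*L*sqrt(2g)*H^1.5; d = Q*t/A * 1000.
Step 1 — weir discharge:
  Q = (2/3)*0.647*2.9784*sqrt(2*9.81)*0.17811^1.5 = 0.4277382 m^3/s
Step 2 — volume: V = 0.4277382 * 1.8248*3600 = 2809.932 m^3
Step 3 — depth: d = V/A * 1000 = 2809.932/1488 * 1000 = 1888.4 mm
Therefore the depth of water applied = 1888.4 mm.


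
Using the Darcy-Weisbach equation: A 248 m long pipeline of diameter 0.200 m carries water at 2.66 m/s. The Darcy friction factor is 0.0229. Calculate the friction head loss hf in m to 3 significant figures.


Approach: apply the Darcy-Weisbach equation, hf = f*(L/D)*(v^2/(2g)).
hf = 0.0229 * (248/0.200) * (2.66^2 / (2*9.81))
hf = 10.2 m
Therefore the friction head loss hf = 10.2 m.


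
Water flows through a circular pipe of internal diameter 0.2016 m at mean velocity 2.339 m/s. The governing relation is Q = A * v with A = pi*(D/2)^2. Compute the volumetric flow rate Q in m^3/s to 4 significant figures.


A = pi*(0.2016/2)^2 = 0.0319206 m^2
Q = 0.0319206 * 2.339 = 0.07466 m^3/s
Therefore the volumetric flow rate Q = 0.07466 m^3/s.


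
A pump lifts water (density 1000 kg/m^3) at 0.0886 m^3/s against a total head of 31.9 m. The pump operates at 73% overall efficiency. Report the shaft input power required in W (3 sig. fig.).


Approach: apply hydraulic power then efficiency conversion, P = rho*g*Q*H; P_in = P/eta.
Step 1 — hydraulic power (P = rho*g*Q*H):
  P = 1000 * 9.81 * 0.0886 * 31.9 = 27726 W
Step 2 — input power: P_in = P/eta = 27726 / 0.73 = 38000 W
Therefore the shaft input power required = 38000 W.


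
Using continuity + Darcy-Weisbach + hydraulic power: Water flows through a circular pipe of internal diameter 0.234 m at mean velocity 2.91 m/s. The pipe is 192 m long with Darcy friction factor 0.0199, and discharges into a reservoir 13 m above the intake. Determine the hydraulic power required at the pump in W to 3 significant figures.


Approach: apply continuity + Darcy-Weisbach + hydraulic power, Q = A*v; hf = f*(L/D)*(v^2/(2g)); H = static + hf; P = rho*g*Q*H.
Step 1 — flow rate (continuity, Q = A*v):
  A = pi*(0.234/2)^2 = 0.043005 m^2
  Q = 0.043005 * 2.91 = 0.12515 m^3/s
Step 2 — friction head loss (Darcy-Weisbach):
  hf = 0.0199 * (192/0.234) * (2.91^2 / (2*9.81))
  hf = 7.0473 m
Step 3 — total head: H = 13 + 7.0473 = 20.047 m
Step 4 — hydraulic power (P = rho*g*Q*H):
  P = 1000 * 9.81 * 0.12515 * 20.047 = 24600 W
Therefore the hydraulic power required at the pump = 24600 W.


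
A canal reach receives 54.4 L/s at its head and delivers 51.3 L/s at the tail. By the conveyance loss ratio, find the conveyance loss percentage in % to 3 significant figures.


Approach: apply the conveyance loss ratio, loss% = ((Q_head - Q_tail)/Q_head)*100.
loss = ((54.4 - 51.3)/54.4)*100 = 5.70 %
Therefore the conveyance loss percentage = 5.70 %.


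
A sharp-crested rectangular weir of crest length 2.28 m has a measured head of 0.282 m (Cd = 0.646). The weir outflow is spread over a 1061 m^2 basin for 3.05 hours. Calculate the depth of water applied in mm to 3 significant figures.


Approach: apply the rectangular weir equation with a volume-to-depth conversion, Q = (2/3)*Cd*L*sqrt(2g)*H^1.5; d = Q*t/A * 1000.
Step 1 — weir discharge:
  Q = (2/3)*0.646*2.28*sqrt(2*9.81)*0.282^1.5 = 0.65133 m^3/s
Step 2 — volume: V = 0.65133 * 3.05*3600 = 7151.6 m^3
Step 3 — depth: d = V/A * 1000 = 7151.6/1061 * 1000 = 6740 mm
Therefore the depth of water applied = 6740 mm.


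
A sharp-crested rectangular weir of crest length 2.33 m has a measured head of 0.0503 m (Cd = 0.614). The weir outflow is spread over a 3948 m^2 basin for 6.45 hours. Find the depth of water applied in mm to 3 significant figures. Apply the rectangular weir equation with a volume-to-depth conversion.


Approach: apply the rectangular weir equation with a volume-to-depth conversion, Q = (2/3)*Cd*L*sqrt(2g)*H^1.5; d = Q*t/A * 1000.
Step 1 — weir discharge:
  Q = (2/3)*0.614*2.33*sqrt(2*9.81)*0.0503^1.5 = 0.047658 m^3/s
Step 2 — volume: V = 0.047658 * 6.45*3600 = 1106.6 m^3
Step 3 — depth: d = V/A * 1000 = 1106.6/3948 * 1000 = 280 mm
Therefore the depth of water applied = 280 mm.


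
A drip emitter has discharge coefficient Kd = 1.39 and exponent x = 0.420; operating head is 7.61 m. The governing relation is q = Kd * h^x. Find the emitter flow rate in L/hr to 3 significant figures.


q = 1.39 * 7.61^0.420 = 3.26 L/hr
Therefore the emitter flow rate = 3.26 L/hr.


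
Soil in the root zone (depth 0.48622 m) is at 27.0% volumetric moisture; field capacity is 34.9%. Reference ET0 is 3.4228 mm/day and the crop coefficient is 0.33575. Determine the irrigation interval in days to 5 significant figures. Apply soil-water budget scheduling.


Approach: apply soil-water budget scheduling, SMD = (FC-theta)/100*depth*1000; ETc = ET0*Kc; interval = SMD/ETc.
Step 1 — soil moisture deficit:
  SMD = (34.9 - 27.0)/100 * 0.48622 * 1000 = 38.41138 mm
Step 2 — daily crop ET (ETc = ET0*Kc):
  ETc = 3.4228 * 0.33575 = 1.149205 mm/day
Step 3 — irrigation interval (SMD/ETc):
  interval = 38.41138 / 1.149205 = 33.424 days
Therefore the irrigation interval = 33.424 days.


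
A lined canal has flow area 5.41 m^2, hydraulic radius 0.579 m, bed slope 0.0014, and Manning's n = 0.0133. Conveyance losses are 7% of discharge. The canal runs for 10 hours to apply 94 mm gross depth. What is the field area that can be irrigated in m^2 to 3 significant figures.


Approach: apply Manning's equation with a conveyance and depth budget, Q = (1/n)*A*R^(2/3)*S^(1/2); Q_field = Q*(1-loss); Area = Q_field*t/(d/1000).
Step 1 — canal discharge (Manning's equation):
  Q = (1/0.0133) * 5.41 * 0.579^(2/3) * 0.0014^(1/2) = 10.573 m^3/s
Step 2 — delivered flow: Q_field = 10.573*(1 - 7/100) = 9.8328 m^3/s
Step 3 — volume delivered: V = 9.8328 * 10*3600 = 353980 m^3
Step 4 — area served: A = V / (depth/1000) = 353980 / 0.094 = 3770000 m^2
Therefore the field area that can be irrigated = 3770000 m^2.


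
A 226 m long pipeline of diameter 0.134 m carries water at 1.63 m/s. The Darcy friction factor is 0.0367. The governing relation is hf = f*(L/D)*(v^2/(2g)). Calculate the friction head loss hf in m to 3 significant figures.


hf = 0.0367 * (226/0.134) * (1.63^2 / (2*9.81))
hf = 8.38 m
Therefore the friction head loss hf = 8.38 m.


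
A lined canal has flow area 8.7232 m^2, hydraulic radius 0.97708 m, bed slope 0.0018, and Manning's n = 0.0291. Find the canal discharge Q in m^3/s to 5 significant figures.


Approach: apply Manning's equation, Q = (1/n)*A*R^(2/3)*S^(1/2).
Q = (1/0.0291) * 8.7232 * 0.97708^(2/3) * 0.0018^(1/2) = 12.523 m^3/s
Therefore the canal discharge Q = 12.523 m^3/s.


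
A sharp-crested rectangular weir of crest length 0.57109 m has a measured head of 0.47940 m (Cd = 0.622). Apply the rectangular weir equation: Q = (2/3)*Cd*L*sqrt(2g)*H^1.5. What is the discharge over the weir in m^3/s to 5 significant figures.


Q = (2/3)*0.622*0.57109*sqrt(2*9.81)*0.47940^1.5 = 0.34818 m^3/s
Therefore the discharge over the weir = 0.34818 m^3/s.


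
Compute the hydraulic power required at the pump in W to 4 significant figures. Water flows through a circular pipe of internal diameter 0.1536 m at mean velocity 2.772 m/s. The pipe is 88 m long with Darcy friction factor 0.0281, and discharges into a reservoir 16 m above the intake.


Approach: apply continuity + Darcy-Weisbach + hydraulic power, Q = A*v; hf = f*(L/D)*(v^2/(2g)); H = static + hf; P = rho*g*Q*H.
Step 1 — flow rate (continuity, Q = A*v):
  A = pi*(0.1536/2)^2 = 0.0185299 m^2
  Q = 0.0185299 * 2.772 = 0.0513648 m^3/s
Step 2 — friction head loss (Darcy-Weisbach):
  hf = 0.0281 * (88/0.1536) * (2.772^2 / (2*9.81))
  hf = 6.30500 m
Step 3 — total head: H = 16 + 6.30500 = 22.3050 m
Step 4 — hydraulic power (P = rho*g*Q*H):
  P = 1000 * 9.81 * 0.0513648 * 22.3050 = 11240 W
Therefore the hydraulic power required at the pump = 11240 W.


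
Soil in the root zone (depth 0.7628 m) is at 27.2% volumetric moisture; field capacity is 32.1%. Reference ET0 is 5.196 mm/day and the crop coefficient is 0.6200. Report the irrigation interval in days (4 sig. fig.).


Approach: apply soil-water budget scheduling, SMD = (FC-theta)/100*depth*1000; ETc = ET0*Kc; interval = SMD/ETc.
Step 1 — soil moisture deficit:
  SMD = (32.1 - 27.2)/100 * 0.7628 * 1000 = 37.3772 mm
Step 2 — daily crop ET (ETc = ET0*Kc):
  ETc = 5.196 * 0.6200 = 3.22152 mm/day
Step 3 — irrigation interval (SMD/ETc):
  interval = 37.3772 / 3.22152 = 11.60 days
Therefore the irrigation interval = 11.60 days.


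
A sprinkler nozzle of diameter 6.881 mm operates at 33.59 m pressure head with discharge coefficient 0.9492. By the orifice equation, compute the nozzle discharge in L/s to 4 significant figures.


Approach: apply the orifice equation, Q = Cd*A*sqrt(2*g*h), A = pi*(d/2)^2.
A = pi*(6.881e-3/2)^2 = 3.71872e-05 m^2
Q = 0.9492 * 3.71872e-05 * sqrt(2*9.81*33.59) * 1000 = 0.9062 L/s
Therefore the nozzle discharge = 0.9062 L/s.


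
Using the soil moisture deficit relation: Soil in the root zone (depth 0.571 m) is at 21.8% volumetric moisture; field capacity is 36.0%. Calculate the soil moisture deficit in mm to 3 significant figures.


Approach: apply the soil moisture deficit relation, SMD = (FC - theta)/100 * depth * 1000.
SMD = (36.0 - 21.8)/100 * 0.571 * 1000 = 81.1 mm
Therefore the soil moisture deficit = 81.1 mm.


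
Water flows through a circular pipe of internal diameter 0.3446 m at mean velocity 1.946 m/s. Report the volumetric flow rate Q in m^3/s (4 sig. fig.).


Approach: apply the continuity equation for pipe flow, Q = A * v with A = pi*(D/2)^2.
A = pi*(0.3446/2)^2 = 0.0932654 m^2
Q = 0.0932654 * 1.946 = 0.1815 m^3/s
Therefore the volumetric flow rate Q = 0.1815 m^3/s.


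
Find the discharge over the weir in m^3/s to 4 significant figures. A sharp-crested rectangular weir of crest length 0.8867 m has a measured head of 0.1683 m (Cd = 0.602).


Approach: apply the rectangular weir equation, Q = (2/3)*Cd*L*sqrt(2g)*H^1.5.
Q = (2/3)*0.602*0.8867*sqrt(2*9.81)*0.1683^1.5 = 0.1088 m^3/s
Therefore the discharge over the weir = 0.1088 m^3/s.


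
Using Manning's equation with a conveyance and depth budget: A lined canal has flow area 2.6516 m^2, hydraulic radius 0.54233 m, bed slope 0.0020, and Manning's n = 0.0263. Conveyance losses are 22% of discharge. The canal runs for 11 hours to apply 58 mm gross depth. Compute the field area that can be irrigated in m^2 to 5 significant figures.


Approach: apply Manning's equation with a conveyance and depth budget, Q = (1/n)*A*R^(2/3)*S^(1/2); Q_field = Q*(1-loss); Area = Q_field*t/(d/1000).
Step 1 — canal discharge (Manning's equation):
  Q = (1/0.0263) * 2.6516 * 0.54233^(2/3) * 0.0020^(1/2) = 2.998539 m^3/s
Step 2 — delivered flow: Q_field = 2.998539*(1 - 22/100) = 2.338860 m^3/s
Step 3 — volume delivered: V = 2.338860 * 11*3600 = 92618.87 m^3
Step 4 — area served: A = V / (depth/1000) = 92618.87 / 0.058 = 1596900 m^2
Therefore the field area that can be irrigated = 1596900 m^2.


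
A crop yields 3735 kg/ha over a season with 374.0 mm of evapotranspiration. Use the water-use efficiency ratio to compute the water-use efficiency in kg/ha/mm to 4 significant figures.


Approach: apply the water-use efficiency ratio, WUE = yield/ET.
WUE = 3735 / 374.0 = 9.987 kg/ha/mm
Therefore the water-use efficiency = 9.987 kg/ha/mm.


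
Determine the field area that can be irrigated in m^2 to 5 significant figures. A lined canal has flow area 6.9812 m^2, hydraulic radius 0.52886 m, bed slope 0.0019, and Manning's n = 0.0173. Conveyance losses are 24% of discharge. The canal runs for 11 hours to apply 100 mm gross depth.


Approach: apply Manning's equation with a conveyance and depth budget, Q = (1/n)*A*R^(2/3)*S^(1/2); Q_field = Q*(1-loss); Area = Q_field*t/(d/1000).
Step 1 — canal discharge (Manning's equation):
  Q = (1/0.0173) * 6.9812 * 0.52886^(2/3) * 0.0019^(1/2) = 11.50327 m^3/s
Step 2 — delivered flow: Q_field = 11.50327*(1 - 24/100) = 8.742484 m^3/s
Step 3 — volume delivered: V = 8.742484 * 11*3600 = 346202.4 m^3
Step 4 — area served: A = V / (depth/1000) = 346202.4 / 0.1 = 3462000 m^2
Therefore the field area that can be irrigated = 3462000 m^2.


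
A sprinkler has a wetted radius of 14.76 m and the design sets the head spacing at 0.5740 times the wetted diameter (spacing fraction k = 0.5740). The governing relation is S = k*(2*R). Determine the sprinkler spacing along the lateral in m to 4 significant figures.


S = 0.5740 * (2 * 14.76) = 16.94 m
Therefore the sprinkler spacing along the lateral = 16.94 m.


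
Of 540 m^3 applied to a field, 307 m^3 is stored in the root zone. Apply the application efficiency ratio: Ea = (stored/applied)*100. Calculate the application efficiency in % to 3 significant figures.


Ea = (307/540)*100 = 56.9 %
Therefore the application efficiency = 56.9 %.


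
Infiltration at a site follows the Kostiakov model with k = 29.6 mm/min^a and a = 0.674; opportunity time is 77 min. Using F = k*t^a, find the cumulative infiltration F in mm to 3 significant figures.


F = 29.6 * 77^0.674 = 553 mm
Therefore the cumulative infiltration F = 553 mm.


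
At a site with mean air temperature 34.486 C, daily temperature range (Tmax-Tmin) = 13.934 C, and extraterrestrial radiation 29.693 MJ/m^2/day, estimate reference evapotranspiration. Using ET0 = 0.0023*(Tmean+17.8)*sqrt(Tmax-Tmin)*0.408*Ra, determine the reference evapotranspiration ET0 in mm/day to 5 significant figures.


ET0 = 0.0023*(34.486+17.8)*sqrt(13.934)*0.408*29.693 = 5.4383 mm/day
Therefore the reference evapotranspiration ET0 = 5.4383 mm/day.


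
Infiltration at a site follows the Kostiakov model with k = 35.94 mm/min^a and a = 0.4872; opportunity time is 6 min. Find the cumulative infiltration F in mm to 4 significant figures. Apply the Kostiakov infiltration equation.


Approach: apply the Kostiakov infiltration equation, F = k*t^a.
F = 35.94 * 6^0.4872 = 86.04 mm
Therefore the cumulative infiltration F = 86.04 mm.


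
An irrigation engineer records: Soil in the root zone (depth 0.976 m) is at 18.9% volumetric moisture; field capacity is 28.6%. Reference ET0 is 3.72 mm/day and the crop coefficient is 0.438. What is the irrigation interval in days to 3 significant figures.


Approach: apply soil-water budget scheduling, SMD = (FC-theta)/100*depth*1000; ETc = ET0*Kc; interval = SMD/ETc.
Step 1 — soil moisture deficit:
  SMD = (28.6 - 18.9)/100 * 0.976 * 1000 = 94.672 mm
Step 2 — daily crop ET (ETc = ET0*Kc):
  ETc = 3.72 * 0.438 = 1.6294 mm/day
Step 3 — irrigation interval (SMD/ETc):
  interval = 94.672 / 1.6294 = 58.1 days
Therefore the irrigation interval = 58.1 days.


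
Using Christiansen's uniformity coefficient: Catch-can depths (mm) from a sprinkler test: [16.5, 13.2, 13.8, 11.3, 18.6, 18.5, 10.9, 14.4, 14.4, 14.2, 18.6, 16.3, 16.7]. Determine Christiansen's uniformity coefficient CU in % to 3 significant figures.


Approach: apply Christiansen's uniformity coefficient, CU = (1 - mean_abs_deviation/mean)*100.
mean = 15.185 mm
mean |d_i - mean| = 2.1680 mm
CU = (1 - 2.1680/15.185)*100 = 85.7 %
Therefore Christiansen's uniformity coefficient CU = 85.7 %.


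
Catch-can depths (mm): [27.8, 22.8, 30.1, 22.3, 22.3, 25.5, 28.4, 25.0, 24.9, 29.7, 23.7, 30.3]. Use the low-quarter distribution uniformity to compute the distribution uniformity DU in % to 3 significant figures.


Approach: apply the low-quarter distribution uniformity, DU = (mean of lowest quarter of readings / overall mean)*100.
sorted lowest 3 of 12: [22.3, 22.3, 22.8] -> mean = 22.467 mm
overall mean = 26.067 mm
DU = (22.467/26.067)*100 = 86.2 %
Therefore the distribution uniformity DU = 86.2 %.


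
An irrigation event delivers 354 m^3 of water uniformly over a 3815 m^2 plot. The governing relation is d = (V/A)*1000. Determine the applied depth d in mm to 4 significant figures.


d = (354 / 3815) * 1000 = 92.79 mm
Therefore the applied depth d = 92.79 mm.


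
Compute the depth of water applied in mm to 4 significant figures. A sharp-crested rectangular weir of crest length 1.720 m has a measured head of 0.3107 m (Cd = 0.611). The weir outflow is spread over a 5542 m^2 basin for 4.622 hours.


Approach: apply the rectangular weir equation with a volume-to-depth conversion, Q = (2/3)*Cd*L*sqrt(2g)*H^1.5; d = Q*t/A * 1000.
Step 1 — weir discharge:
  Q = (2/3)*0.611*1.720*sqrt(2*9.81)*0.3107^1.5 = 0.537452 m^3/s
Step 2 — volume: V = 0.537452 * 4.622*3600 = 8942.77 m^3
Step 3 — depth: d = V/A * 1000 = 8942.77/5542 * 1000 = 1614 mm
Therefore the depth of water applied = 1614 mm.
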